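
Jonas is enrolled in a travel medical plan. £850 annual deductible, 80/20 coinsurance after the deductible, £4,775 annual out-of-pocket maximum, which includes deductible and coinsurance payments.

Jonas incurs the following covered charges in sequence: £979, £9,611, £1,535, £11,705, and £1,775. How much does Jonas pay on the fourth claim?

Claim 1 (£979): £850 finishes the deductible; £129 goes to coinsurance; traveler's 20% is £25.80. Cost to traveler: £875.80. OOP to date £875.80.
Claim 2 (£9,611): deductible already satisfied, so traveler's share is 20% × £9,611 = £1,922.20. Traveler owes £1,922.20 (running OOP £2,798).
Claim 3 (£1,535): deductible met; 20% of £1,535 = £307. Cost to traveler: £307. OOP to date £3,105.
Claim 4 (£11,705): deductible met; 20% of £11,705 = £2,341. OOP would hit £5,446 > £4,775, so the cap limits the traveler to £4,775 − £3,105 = £1,670.

£1,670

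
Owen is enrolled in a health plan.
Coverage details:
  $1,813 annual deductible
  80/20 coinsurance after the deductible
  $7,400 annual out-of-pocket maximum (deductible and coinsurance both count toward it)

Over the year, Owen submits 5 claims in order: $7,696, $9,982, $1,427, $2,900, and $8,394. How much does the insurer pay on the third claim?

Bill 1, $7,696: deductible takes $1,813, $5,883 remains; coinsurance $5,883 × 20% = $1,176.60. Patient pays $2,989.60; OOP now $2,989.60. Insurer: $7,696 − $2,989.60 = $4,706.40.
Bill 2, $9,982: deductible met; 20% of $9,982 = $1,996.40. Patient pays $1,996.40; OOP now $4,986. Insurer: $9,982 − $1,996.40 = $7,985.60.
Bill 3, $1,427: 20% coinsurance on $1,427 = $285.40. Cost to patient: $285.40. OOP to date $5,271.40. Plan pays $1,427 − $285.40 = $1,141.60.

$1,141.60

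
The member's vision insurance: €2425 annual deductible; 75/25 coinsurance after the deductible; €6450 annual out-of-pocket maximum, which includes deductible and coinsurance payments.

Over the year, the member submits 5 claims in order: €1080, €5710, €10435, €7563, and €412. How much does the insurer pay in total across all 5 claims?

€18750

#1 (€1080): entire amount goes to the deductible. Cost to member: €1080. OOP to date €1080. Plan pays €1080 − €1080 = €0.
#2 (€5710): €1345 to deductible, leaving €4365; coinsurance €4365 × 25% = €1091.25. Cost to member: €2436.25. OOP to date €3516.25. Plan pays €5710 − €2436.25 = €3273.75.
#3 (€10435): deductible already satisfied, so member's share is 25% × €10435 = €2608.75. Cost to member: €2608.75. OOP to date €6125. Insurer: €10435 − €2608.75 = €7826.25.
#4 (€7563): deductible already satisfied, so member's share is 25% × €7563 = €1890.75. OOP would hit €8015.75 > €6450, so the cap limits the member to €6450 − €6125 = €325. Insurer: €7563 − €325 = €7238.
#5 (€412): 25% coinsurance on €412 = €103. Adding that to €6450 gives €6553, past the €6450 cap; member pays only €6450 − €6450 = €0. Insurer: €412 − €0 = €412.
Insurer total = bills − member's total = €25200 − €6450 = €18750.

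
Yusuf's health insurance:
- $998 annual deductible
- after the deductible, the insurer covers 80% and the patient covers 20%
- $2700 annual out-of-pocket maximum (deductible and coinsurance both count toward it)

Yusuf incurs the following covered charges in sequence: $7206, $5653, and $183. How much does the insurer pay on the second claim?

Bill 1, $7206: deductible takes $998, $6208 remains; coinsurance $6208 × 20% = $1241.60. Patient pays $2239.60; OOP now $2239.60. Insurer: $7206 − $2239.60 = $4966.40.
Bill 2, $5653: deductible met; 20% of $5653 = $1130.60. That would push OOP to $3370.20, over the $2700 cap, so patient pays $2700 − $2239.60 = $460.40. Plan pays $5653 − $460.40 = $5192.60.

$5192.60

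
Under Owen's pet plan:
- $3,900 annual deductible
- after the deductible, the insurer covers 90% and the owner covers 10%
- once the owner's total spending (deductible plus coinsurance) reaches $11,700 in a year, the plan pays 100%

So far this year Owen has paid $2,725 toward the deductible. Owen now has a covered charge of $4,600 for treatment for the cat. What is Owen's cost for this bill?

$2,725 of the $3,900 deductible is already met, leaving $1,175.
After the $1,175 deductible portion, $4,600 − $1,175 = $3,425 is subject to coinsurance.
10% of $3,425 = $342.50 falls to the owner.
That puts the owner's cost at $1,175 + $342.50 = $1,517.50 before any cap.
Cumulative spending $2,725 + $1,517.50 = $4,242.50 stays under the $11,700 maximum.

$1,517.50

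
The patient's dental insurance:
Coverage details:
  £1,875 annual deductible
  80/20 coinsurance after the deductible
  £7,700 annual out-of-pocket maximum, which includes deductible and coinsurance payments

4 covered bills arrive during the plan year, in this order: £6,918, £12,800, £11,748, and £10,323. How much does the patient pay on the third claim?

£2,256.40

Bill 1, £6,918: £1,875 to deductible, leaving £5,043; coinsurance £5,043 × 20% = £1,008.60. Patient owes £2,883.60 (running OOP £2,883.60).
Bill 2, £12,800: 20% coinsurance on £12,800 = £2,560. Patient owes £2,560 (running OOP £5,443.60).
Bill 3, £11,748: deductible already satisfied, so patient's share is 20% × £11,748 = £2,349.60. Adding that to £5,443.60 gives £7,793.20, past the £7,700 cap; patient pays only £7,700 − £5,443.60 = £2,256.40.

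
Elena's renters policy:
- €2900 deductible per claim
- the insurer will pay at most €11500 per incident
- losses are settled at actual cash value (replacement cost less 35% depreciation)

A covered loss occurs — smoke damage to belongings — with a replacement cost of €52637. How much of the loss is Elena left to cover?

€41137

Actual cash value after 35% depreciation: €52637 × 65% = €34214.05.
Less the €2900 deductible: €34214.05 − €2900 = €31314.05.
Since €31314.05 > €11500, the payout is capped at €11500.
The tenant bears the rest of the original loss: €52637 − €11500 = €41137.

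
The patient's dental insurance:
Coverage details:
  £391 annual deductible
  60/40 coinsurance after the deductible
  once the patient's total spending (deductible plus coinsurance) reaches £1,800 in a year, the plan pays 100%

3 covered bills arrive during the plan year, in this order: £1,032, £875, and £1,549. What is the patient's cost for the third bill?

£619.60

#1 (£1,032): £391 to deductible, leaving £641; 40% of £641 = £256.40. Patient owes £647.40 (running OOP £647.40).
#2 (£875): deductible met; 40% of £875 = £350. Patient pays £350; OOP now £997.40.
#3 (£1,549): 40% coinsurance on £1,549 = £619.60. Patient pays £619.60; OOP now £1,617.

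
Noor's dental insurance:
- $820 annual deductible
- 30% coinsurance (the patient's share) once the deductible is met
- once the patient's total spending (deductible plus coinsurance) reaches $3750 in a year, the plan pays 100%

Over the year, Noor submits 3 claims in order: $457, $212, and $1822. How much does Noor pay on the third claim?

$652.30

Claim 1 ($457): entire amount goes to the deductible. Patient owes $457 (running OOP $457).
Claim 2 ($212): fully absorbed by the deductible. Patient pays $212; OOP now $669.
Claim 3 ($1822): $151 finishes the deductible; $1671 goes to coinsurance; 30% of $1671 = $501.30. Cost to patient: $652.30. OOP to date $1321.30.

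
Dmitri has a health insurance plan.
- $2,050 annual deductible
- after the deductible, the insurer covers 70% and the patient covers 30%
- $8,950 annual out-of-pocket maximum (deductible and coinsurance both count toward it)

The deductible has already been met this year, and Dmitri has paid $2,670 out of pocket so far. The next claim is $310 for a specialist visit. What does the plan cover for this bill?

The deductible is already satisfied, so the full bill goes to coinsurance.
Patient's 30% share of $310 is $93.
Cumulative spending $2,670 + $93 = $2,763 stays under the $8,950 maximum.
Insurer pays the balance: $310 − $93 = $217.

$217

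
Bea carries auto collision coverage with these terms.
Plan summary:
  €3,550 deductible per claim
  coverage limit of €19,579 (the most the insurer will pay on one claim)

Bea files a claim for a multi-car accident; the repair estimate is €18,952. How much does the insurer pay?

Less the €3,550 deductible: €18,952 − €3,550 = €15,402.
€15,402 ≤ €19,579, so the limit doesn't bind; insurer pays €15,402.

€15,402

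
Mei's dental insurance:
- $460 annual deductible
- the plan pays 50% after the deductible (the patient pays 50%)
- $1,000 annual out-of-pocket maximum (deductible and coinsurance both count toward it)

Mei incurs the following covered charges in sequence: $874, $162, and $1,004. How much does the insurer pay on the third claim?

#1 ($874): $460 to deductible, leaving $414; coinsurance $414 × 50% = $207. Cost to patient: $667. OOP to date $667. Plan pays $874 − $667 = $207.
#2 ($162): deductible already satisfied, so patient's share is 50% × $162 = $81. Cost to patient: $81. OOP to date $748. Insurer: $162 − $81 = $81.
#3 ($1,004): deductible met; 50% of $1,004 = $502. That would push OOP to $1,250, over the $1,000 cap, so patient pays $1,000 − $748 = $252. Plan pays $1,004 − $252 = $752.

$752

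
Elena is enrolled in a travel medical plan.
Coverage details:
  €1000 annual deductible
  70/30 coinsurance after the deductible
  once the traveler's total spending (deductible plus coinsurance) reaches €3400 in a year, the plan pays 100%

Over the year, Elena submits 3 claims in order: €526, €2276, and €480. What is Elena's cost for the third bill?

Bill 1, €526: all of it applies to the deductible. Traveler pays €526; OOP now €526.
Bill 2, €2276: €474 to deductible, leaving €1802; coinsurance €1802 × 30% = €540.60. Cost to traveler: €1014.60. OOP to date €1540.60.
Bill 3, €480: deductible met; 30% of €480 = €144. Cost to traveler: €144. OOP to date €1684.60.

€144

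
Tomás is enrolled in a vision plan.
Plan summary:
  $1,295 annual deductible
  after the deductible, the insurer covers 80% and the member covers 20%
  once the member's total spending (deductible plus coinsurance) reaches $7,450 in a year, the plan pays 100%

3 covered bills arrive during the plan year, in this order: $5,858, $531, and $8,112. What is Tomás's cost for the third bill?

Bill 1, $5,858: $1,295 finishes the deductible; $4,563 goes to coinsurance; 20% of $4,563 = $912.60. Member pays $2,207.60; OOP now $2,207.60.
Bill 2, $531: 20% coinsurance on $531 = $106.20. Cost to member: $106.20. OOP to date $2,313.80.
Bill 3, $8,112: deductible met; 20% of $8,112 = $1,622.40. Member owes $1,622.40 (running OOP $3,936.20).

$1,622.40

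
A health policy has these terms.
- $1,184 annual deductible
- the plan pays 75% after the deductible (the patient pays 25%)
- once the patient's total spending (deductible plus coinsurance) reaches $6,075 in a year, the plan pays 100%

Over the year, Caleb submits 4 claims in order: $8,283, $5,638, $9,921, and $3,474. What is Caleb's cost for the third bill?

Claim 1 — $8,283: $1,184 to deductible, leaving $7,099; coinsurance $7,099 × 25% = $1,774.75. Cost to patient: $2,958.75. OOP to date $2,958.75.
Claim 2 — $5,638: deductible already satisfied, so patient's share is 25% × $5,638 = $1,409.50. Patient pays $1,409.50; OOP now $4,368.25.
Claim 3 — $9,921: deductible already satisfied, so patient's share is 25% × $9,921 = $2,480.25. Adding that to $4,368.25 gives $6,848.50, past the $6,075 cap; patient pays only $6,075 − $4,368.25 = $1,706.75.

$1,706.75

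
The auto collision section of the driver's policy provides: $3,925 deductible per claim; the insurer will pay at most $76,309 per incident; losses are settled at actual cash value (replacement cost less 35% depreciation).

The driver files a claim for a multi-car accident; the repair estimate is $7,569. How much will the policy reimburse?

$994.85

Actual cash value after 35% depreciation: $7,569 × 65% = $4,919.85.
Subtract the deductible: $4,919.85 − $3,925 = $994.85.
That's under the $76,309 cap, so the insurer reimburses the full $994.85.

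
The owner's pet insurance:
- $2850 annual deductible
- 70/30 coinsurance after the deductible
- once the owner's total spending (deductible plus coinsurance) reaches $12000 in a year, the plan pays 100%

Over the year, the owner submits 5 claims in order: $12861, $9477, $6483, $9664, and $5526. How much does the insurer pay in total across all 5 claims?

$32011

#1 ($12861): $2850 finishes the deductible; $10011 goes to coinsurance; owner's 30% is $3003.30. Owner owes $5853.30 (running OOP $5853.30). Insurer: $12861 − $5853.30 = $7007.70.
#2 ($9477): deductible met; 30% of $9477 = $2843.10. Cost to owner: $2843.10. OOP to date $8696.40. Insurer: $9477 − $2843.10 = $6633.90.
#3 ($6483): deductible already satisfied, so owner's share is 30% × $6483 = $1944.90. Cost to owner: $1944.90. OOP to date $10641.30. Plan pays $6483 − $1944.90 = $4538.10.
#4 ($9664): 30% coinsurance on $9664 = $2899.20. Adding that to $10641.30 gives $13540.50, past the $12000 cap; owner pays only $12000 − $10641.30 = $1358.70. Insurer: $9664 − $1358.70 = $8305.30.
#5 ($5526): 30% coinsurance on $5526 = $1657.80. Adding that to $12000 gives $13657.80, past the $12000 cap; owner pays only $12000 − $12000 = $0. Plan pays $5526 − $0 = $5526.
Insurer total: $7007.70 + $6633.90 + $4538.10 + $8305.30 + $5526 = $32011.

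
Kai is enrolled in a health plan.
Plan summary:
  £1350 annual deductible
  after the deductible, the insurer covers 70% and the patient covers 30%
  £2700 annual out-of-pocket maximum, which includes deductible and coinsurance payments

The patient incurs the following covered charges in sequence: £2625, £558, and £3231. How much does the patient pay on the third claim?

Claim 1 (£2625): £1350 finishes the deductible; £1275 goes to coinsurance; coinsurance £1275 × 30% = £382.50. Cost to patient: £1732.50. OOP to date £1732.50.
Claim 2 (£558): 30% coinsurance on £558 = £167.40. Patient owes £167.40 (running OOP £1899.90).
Claim 3 (£3231): deductible already satisfied, so patient's share is 30% × £3231 = £969.30. OOP would hit £2869.20 > £2700, so the cap limits the patient to £2700 − £1899.90 = £800.10.

£800.10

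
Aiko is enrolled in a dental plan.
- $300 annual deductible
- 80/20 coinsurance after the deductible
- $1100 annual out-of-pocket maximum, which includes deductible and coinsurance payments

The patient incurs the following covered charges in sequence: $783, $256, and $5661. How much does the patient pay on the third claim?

$652.20

Claim 1 ($783): $300 to deductible, leaving $483; patient's 20% is $96.60. Patient pays $396.60; OOP now $396.60.
Claim 2 ($256): deductible already satisfied, so patient's share is 20% × $256 = $51.20. Patient pays $51.20; OOP now $447.80.
Claim 3 ($5661): deductible met; 20% of $5661 = $1132.20. OOP would hit $1580 > $1100, so the cap limits the patient to $1100 − $447.80 = $652.20.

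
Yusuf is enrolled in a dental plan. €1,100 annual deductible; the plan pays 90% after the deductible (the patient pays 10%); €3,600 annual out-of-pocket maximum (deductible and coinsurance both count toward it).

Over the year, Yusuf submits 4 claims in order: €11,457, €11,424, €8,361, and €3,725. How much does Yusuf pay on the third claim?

Claim 1 — €11,457: €1,100 to deductible, leaving €10,357; patient's 10% is €1,035.70. Patient pays €2,135.70; OOP now €2,135.70.
Claim 2 — €11,424: deductible met; 10% of €11,424 = €1,142.40. Cost to patient: €1,142.40. OOP to date €3,278.10.
Claim 3 — €8,361: deductible met; 10% of €8,361 = €836.10. Adding that to €3,278.10 gives €4,114.20, past the €3,600 cap; patient pays only €3,600 − €3,278.10 = €321.90.

€321.90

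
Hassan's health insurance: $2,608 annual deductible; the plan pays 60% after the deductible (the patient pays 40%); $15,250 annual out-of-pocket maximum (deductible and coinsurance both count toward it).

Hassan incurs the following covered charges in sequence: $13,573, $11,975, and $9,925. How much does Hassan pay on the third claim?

$3,466

Claim 1 — $13,573: $2,608 to deductible, leaving $10,965; patient's 40% is $4,386. Patient owes $6,994 (running OOP $6,994).
Claim 2 — $11,975: 40% coinsurance on $11,975 = $4,790. Patient owes $4,790 (running OOP $11,784).
Claim 3 — $9,925: 40% coinsurance on $9,925 = $3,970. OOP would hit $15,754 > $15,250, so the cap limits the patient to $15,250 − $11,784 = $3,466.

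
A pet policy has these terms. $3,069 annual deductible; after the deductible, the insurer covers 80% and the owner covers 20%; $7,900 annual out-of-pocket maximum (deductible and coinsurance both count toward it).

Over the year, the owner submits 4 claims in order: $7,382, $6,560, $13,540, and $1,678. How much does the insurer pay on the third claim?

$10,883.60

Claim 1 ($7,382): $3,069 to deductible, leaving $4,313; 20% of $4,313 = $862.60. Owner pays $3,931.60; OOP now $3,931.60. Plan pays $7,382 − $3,931.60 = $3,450.40.
Claim 2 ($6,560): deductible met; 20% of $6,560 = $1,312. Owner owes $1,312 (running OOP $5,243.60). Plan pays $6,560 − $1,312 = $5,248.
Claim 3 ($13,540): deductible met; 20% of $13,540 = $2,708. That would push OOP to $7,951.60, over the $7,900 cap, so owner pays $7,900 − $5,243.60 = $2,656.40. Plan pays $13,540 − $2,656.40 = $10,883.60.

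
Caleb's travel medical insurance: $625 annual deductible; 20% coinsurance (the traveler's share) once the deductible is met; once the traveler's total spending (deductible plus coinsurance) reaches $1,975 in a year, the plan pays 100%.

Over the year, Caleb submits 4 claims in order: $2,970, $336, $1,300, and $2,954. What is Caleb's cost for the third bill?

$260

Claim 1 — $2,970: deductible takes $625, $2,345 remains; traveler's 20% is $469. Traveler pays $1,094; OOP now $1,094.
Claim 2 — $336: deductible already satisfied, so traveler's share is 20% × $336 = $67.20. Traveler owes $67.20 (running OOP $1,161.20).
Claim 3 — $1,300: deductible met; 20% of $1,300 = $260. Cost to traveler: $260. OOP to date $1,421.20.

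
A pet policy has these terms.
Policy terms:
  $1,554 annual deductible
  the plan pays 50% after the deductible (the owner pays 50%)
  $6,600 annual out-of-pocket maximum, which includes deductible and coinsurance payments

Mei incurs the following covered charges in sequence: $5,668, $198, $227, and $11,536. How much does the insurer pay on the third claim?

#1 ($5,668): $1,554 to deductible, leaving $4,114; owner's 50% is $2,057. Owner owes $3,611 (running OOP $3,611). Insurer: $5,668 − $3,611 = $2,057.
#2 ($198): deductible already satisfied, so owner's share is 50% × $198 = $99. Cost to owner: $99. OOP to date $3,710. Insurer: $198 − $99 = $99.
#3 ($227): deductible met; 50% of $227 = $113.50. Owner pays $113.50; OOP now $3,823.50. Plan pays $227 − $113.50 = $113.50.

$113.50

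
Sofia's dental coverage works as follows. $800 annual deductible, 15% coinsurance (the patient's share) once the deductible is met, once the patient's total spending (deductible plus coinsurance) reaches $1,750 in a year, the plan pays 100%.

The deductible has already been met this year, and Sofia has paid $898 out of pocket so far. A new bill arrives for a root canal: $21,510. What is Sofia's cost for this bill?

With the deductible met, the entire $21,510 is subject to coinsurance.
15% of $21,510 = $3,226.50 falls to the patient.
That would bring total out-of-pocket to $4,124.50, past the $1,750 cap. The patient is capped at $1,750 − $898 = $852 on this claim.

$852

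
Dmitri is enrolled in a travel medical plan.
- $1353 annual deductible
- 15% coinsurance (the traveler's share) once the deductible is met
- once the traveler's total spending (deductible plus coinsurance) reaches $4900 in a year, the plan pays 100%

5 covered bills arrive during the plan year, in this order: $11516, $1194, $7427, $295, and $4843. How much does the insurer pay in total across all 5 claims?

$20375

Bill 1, $11516: $1353 to deductible, leaving $10163; traveler's 15% is $1524.45. Traveler pays $2877.45; OOP now $2877.45. Plan pays $11516 − $2877.45 = $8638.55.
Bill 2, $1194: deductible met; 15% of $1194 = $179.10. Traveler pays $179.10; OOP now $3056.55. Plan pays $1194 − $179.10 = $1014.90.
Bill 3, $7427: 15% coinsurance on $7427 = $1114.05. Traveler owes $1114.05 (running OOP $4170.60). Insurer: $7427 − $1114.05 = $6312.95.
Bill 4, $295: 15% coinsurance on $295 = $44.25. Traveler pays $44.25; OOP now $4214.85. Insurer: $295 − $44.25 = $250.75.
Bill 5, $4843: 15% coinsurance on $4843 = $726.45. OOP would hit $4941.30 > $4900, so the cap limits the traveler to $4900 − $4214.85 = $685.15. Insurer: $4843 − $685.15 = $4157.85.
Insurer total: $8638.55 + $1014.90 + $6312.95 + $250.75 + $4157.85 = $20375.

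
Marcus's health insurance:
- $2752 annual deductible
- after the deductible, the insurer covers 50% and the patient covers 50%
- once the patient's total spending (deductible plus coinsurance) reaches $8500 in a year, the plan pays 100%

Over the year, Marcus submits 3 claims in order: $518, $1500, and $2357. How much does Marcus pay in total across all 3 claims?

$3563.50

Claim 1 ($518): all of it applies to the deductible. Patient pays $518; OOP now $518.
Claim 2 ($1500): fully absorbed by the deductible. Patient owes $1500 (running OOP $2018).
Claim 3 ($2357): $734 to deductible, leaving $1623; 50% of $1623 = $811.50. Cost to patient: $1545.50. OOP to date $3563.50.
Summing the patient's payments: $518 + $1500 + $1545.50 = $3563.50.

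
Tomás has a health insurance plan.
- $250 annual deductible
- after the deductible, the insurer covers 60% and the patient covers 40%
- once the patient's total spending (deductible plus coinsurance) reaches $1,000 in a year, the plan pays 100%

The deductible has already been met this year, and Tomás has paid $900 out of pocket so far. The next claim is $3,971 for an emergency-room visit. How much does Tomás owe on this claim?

$100

The deductible is already satisfied, so the full bill goes to coinsurance.
Coinsurance: $3,971 × 40% = $1,588.40.
Adding $1,588.40 to the $900 already spent would give $2,488.40, which exceeds the $1,000 cap; the patient pays just $1,000 − $900 = $100.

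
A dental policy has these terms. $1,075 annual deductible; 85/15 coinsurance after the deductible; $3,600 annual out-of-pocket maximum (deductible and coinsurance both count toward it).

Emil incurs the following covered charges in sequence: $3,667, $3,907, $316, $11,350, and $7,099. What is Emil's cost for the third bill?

Claim 1 ($3,667): $1,075 to deductible, leaving $2,592; coinsurance $2,592 × 15% = $388.80. Patient owes $1,463.80 (running OOP $1,463.80).
Claim 2 ($3,907): 15% coinsurance on $3,907 = $586.05. Patient owes $586.05 (running OOP $2,049.85).
Claim 3 ($316): deductible met; 15% of $316 = $47.40. Cost to patient: $47.40. OOP to date $2,097.25.

$47.40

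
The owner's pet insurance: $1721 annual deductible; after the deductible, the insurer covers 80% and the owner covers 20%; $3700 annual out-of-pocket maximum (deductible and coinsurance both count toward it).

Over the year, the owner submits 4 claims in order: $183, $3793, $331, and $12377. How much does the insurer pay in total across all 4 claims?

#1 ($183): all of it applies to the deductible. Owner pays $183; OOP now $183. Plan pays $183 − $183 = $0.
#2 ($3793): $1538 finishes the deductible; $2255 goes to coinsurance; 20% of $2255 = $451. Owner owes $1989 (running OOP $2172). Insurer: $3793 − $1989 = $1804.
#3 ($331): deductible already satisfied, so owner's share is 20% × $331 = $66.20. Owner owes $66.20 (running OOP $2238.20). Plan pays $331 − $66.20 = $264.80.
#4 ($12377): 20% coinsurance on $12377 = $2475.40. That would push OOP to $4713.60, over the $3700 cap, so owner pays $3700 − $2238.20 = $1461.80. Plan pays $12377 − $1461.80 = $10915.20.
Insurer total: $0 + $1804 + $264.80 + $10915.20 = $12984.

$12984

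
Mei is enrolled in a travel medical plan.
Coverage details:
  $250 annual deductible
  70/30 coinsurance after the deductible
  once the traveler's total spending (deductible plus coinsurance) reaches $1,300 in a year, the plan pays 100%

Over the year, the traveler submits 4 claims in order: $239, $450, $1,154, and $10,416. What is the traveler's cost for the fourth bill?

$572.10

Claim 1 ($239): entire amount goes to the deductible. Cost to traveler: $239. OOP to date $239.
Claim 2 ($450): $11 finishes the deductible; $439 goes to coinsurance; 30% of $439 = $131.70. Traveler owes $142.70 (running OOP $381.70).
Claim 3 ($1,154): deductible already satisfied, so traveler's share is 30% × $1,154 = $346.20. Traveler pays $346.20; OOP now $727.90.
Claim 4 ($10,416): deductible met; 30% of $10,416 = $3,124.80. OOP would hit $3,852.70 > $1,300, so the cap limits the traveler to $1,300 − $727.90 = $572.10.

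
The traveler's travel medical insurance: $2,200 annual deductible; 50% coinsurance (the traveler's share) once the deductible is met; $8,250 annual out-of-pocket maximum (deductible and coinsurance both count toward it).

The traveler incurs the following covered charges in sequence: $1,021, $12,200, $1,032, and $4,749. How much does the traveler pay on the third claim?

$516

Claim 1 ($1,021): entire amount goes to the deductible. Cost to traveler: $1,021. OOP to date $1,021.
Claim 2 ($12,200): deductible takes $1,179, $11,021 remains; 50% of $11,021 = $5,510.50. Traveler owes $6,689.50 (running OOP $7,710.50).
Claim 3 ($1,032): deductible already satisfied, so traveler's share is 50% × $1,032 = $516. Traveler owes $516 (running OOP $8,226.50).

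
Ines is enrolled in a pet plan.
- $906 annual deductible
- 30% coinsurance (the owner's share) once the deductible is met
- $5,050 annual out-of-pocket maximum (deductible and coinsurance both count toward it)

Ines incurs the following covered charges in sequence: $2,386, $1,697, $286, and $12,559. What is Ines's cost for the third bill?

Claim 1 — $2,386: deductible takes $906, $1,480 remains; coinsurance $1,480 × 30% = $444. Owner owes $1,350 (running OOP $1,350).
Claim 2 — $1,697: deductible met; 30% of $1,697 = $509.10. Owner pays $509.10; OOP now $1,859.10.
Claim 3 — $286: deductible already satisfied, so owner's share is 30% × $286 = $85.80. Owner pays $85.80; OOP now $1,944.90.

$85.80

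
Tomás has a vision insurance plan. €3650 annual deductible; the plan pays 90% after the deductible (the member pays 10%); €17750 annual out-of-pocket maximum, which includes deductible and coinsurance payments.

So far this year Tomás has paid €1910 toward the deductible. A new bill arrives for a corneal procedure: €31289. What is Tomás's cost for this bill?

€1910 of the €3650 deductible is already met, leaving €1740.
After the €1740 deductible portion, €31289 − €1740 = €29549 is subject to coinsurance.
Member's 10% share of €29549 is €2954.90.
Member responsibility before any cap: €1740 + €2954.90 = €4694.90.
Year-to-date out-of-pocket becomes €1910 + €4694.90 = €6604.90, still under the €17750 maximum, so no cap applies.

€4694.90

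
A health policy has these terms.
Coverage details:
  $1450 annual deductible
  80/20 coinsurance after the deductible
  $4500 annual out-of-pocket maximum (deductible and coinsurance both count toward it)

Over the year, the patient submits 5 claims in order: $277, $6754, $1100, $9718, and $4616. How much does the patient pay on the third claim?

Bill 1, $277: entire amount goes to the deductible. Patient owes $277 (running OOP $277).
Bill 2, $6754: $1173 finishes the deductible; $5581 goes to coinsurance; coinsurance $5581 × 20% = $1116.20. Patient owes $2289.20 (running OOP $2566.20).
Bill 3, $1100: deductible met; 20% of $1100 = $220. Patient owes $220 (running OOP $2786.20).

$220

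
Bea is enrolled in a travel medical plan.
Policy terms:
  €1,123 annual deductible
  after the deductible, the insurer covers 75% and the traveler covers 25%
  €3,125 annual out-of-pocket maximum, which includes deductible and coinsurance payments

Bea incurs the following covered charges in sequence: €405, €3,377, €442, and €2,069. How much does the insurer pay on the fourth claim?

€1,551.75

Bill 1, €405: fully absorbed by the deductible. Cost to traveler: €405. OOP to date €405. Plan pays €405 − €405 = €0.
Bill 2, €3,377: deductible takes €718, €2,659 remains; traveler's 25% is €664.75. Traveler owes €1,382.75 (running OOP €1,787.75). Plan pays €3,377 − €1,382.75 = €1,994.25.
Bill 3, €442: deductible already satisfied, so traveler's share is 25% × €442 = €110.50. Cost to traveler: €110.50. OOP to date €1,898.25. Plan pays €442 − €110.50 = €331.50.
Bill 4, €2,069: deductible already satisfied, so traveler's share is 25% × €2,069 = €517.25. Traveler owes €517.25 (running OOP €2,415.50). Insurer: €2,069 − €517.25 = €1,551.75.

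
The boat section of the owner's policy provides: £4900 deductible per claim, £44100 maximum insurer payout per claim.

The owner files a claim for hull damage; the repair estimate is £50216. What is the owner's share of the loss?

£6116

After the deductible, £50216 − £4900 = £45316 remains.
Since £45316 > £44100, the payout is capped at £44100.
Out of pocket: £50216 − £44100 = £6116.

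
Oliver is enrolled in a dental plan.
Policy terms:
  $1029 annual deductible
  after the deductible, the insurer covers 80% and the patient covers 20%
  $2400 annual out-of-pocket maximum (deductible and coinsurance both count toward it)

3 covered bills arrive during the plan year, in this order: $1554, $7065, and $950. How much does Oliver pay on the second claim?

$1266

#1 ($1554): deductible takes $1029, $525 remains; coinsurance $525 × 20% = $105. Patient pays $1134; OOP now $1134.
#2 ($7065): 20% coinsurance on $7065 = $1413. That would push OOP to $2547, over the $2400 cap, so patient pays $2400 − $1134 = $1266.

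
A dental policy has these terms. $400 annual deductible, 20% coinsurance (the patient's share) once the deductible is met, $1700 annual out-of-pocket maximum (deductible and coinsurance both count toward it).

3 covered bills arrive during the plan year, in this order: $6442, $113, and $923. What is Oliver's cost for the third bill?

$69

Claim 1 — $6442: $400 finishes the deductible; $6042 goes to coinsurance; coinsurance $6042 × 20% = $1208.40. Patient owes $1608.40 (running OOP $1608.40).
Claim 2 — $113: deductible already satisfied, so patient's share is 20% × $113 = $22.60. Cost to patient: $22.60. OOP to date $1631.
Claim 3 — $923: deductible already satisfied, so patient's share is 20% × $923 = $184.60. OOP would hit $1815.60 > $1700, so the cap limits the patient to $1700 − $1631 = $69.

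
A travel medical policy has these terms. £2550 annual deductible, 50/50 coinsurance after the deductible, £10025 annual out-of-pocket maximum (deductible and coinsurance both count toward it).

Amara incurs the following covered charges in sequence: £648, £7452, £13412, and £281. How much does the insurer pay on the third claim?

#1 (£648): fully absorbed by the deductible. Traveler pays £648; OOP now £648. Plan pays £648 − £648 = £0.
#2 (£7452): £1902 finishes the deductible; £5550 goes to coinsurance; 50% of £5550 = £2775. Traveler pays £4677; OOP now £5325. Insurer: £7452 − £4677 = £2775.
#3 (£13412): deductible met; 50% of £13412 = £6706. That would push OOP to £12031, over the £10025 cap, so traveler pays £10025 − £5325 = £4700. Plan pays £13412 − £4700 = £8712.

£8712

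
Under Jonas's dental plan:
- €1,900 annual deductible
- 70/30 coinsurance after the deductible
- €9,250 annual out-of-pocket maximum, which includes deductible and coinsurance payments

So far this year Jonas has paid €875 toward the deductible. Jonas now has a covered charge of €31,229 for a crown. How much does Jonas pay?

€875 of the €1,900 deductible is already met, leaving €1,025.
After the €1,025 deductible portion, €31,229 − €1,025 = €30,204 is subject to coinsurance.
Coinsurance: €30,204 × 30% = €9,061.20.
So the patient owes €1,025 + €9,061.20 = €10,086.20 before any cap.
Year-to-date out-of-pocket would reach €875 + €10,086.20 = €10,961.20, above the €9,250 maximum, so the patient pays only €9,250 − €875 = €8,375.

€8,375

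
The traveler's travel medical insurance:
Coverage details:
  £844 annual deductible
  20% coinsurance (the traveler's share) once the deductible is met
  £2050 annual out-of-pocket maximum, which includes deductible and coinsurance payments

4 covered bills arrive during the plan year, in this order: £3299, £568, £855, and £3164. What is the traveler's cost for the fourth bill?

#1 (£3299): £844 finishes the deductible; £2455 goes to coinsurance; traveler's 20% is £491. Cost to traveler: £1335. OOP to date £1335.
#2 (£568): 20% coinsurance on £568 = £113.60. Traveler owes £113.60 (running OOP £1448.60).
#3 (£855): deductible met; 20% of £855 = £171. Traveler pays £171; OOP now £1619.60.
#4 (£3164): 20% coinsurance on £3164 = £632.80. Adding that to £1619.60 gives £2252.40, past the £2050 cap; traveler pays only £2050 − £1619.60 = £430.40.

£430.40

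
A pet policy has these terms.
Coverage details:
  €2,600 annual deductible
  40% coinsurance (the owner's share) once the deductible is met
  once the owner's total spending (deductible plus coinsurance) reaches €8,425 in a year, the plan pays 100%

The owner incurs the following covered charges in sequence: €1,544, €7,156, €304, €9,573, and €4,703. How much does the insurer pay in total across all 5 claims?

Bill 1, €1,544: fully absorbed by the deductible. Owner owes €1,544 (running OOP €1,544). Insurer: €1,544 − €1,544 = €0.
Bill 2, €7,156: €1,056 finishes the deductible; €6,100 goes to coinsurance; coinsurance €6,100 × 40% = €2,440. Owner pays €3,496; OOP now €5,040. Insurer: €7,156 − €3,496 = €3,660.
Bill 3, €304: 40% coinsurance on €304 = €121.60. Cost to owner: €121.60. OOP to date €5,161.60. Insurer: €304 − €121.60 = €182.40.
Bill 4, €9,573: deductible met; 40% of €9,573 = €3,829.20. Adding that to €5,161.60 gives €8,990.80, past the €8,425 cap; owner pays only €8,425 − €5,161.60 = €3,263.40. Insurer: €9,573 − €3,263.40 = €6,309.60.
Bill 5, €4,703: 40% coinsurance on €4,703 = €1,881.20. Adding that to €8,425 gives €10,306.20, past the €8,425 cap; owner pays only €8,425 − €8,425 = €0. Plan pays €4,703 − €0 = €4,703.
Insurer total = bills − owner's total = €23,280 − €8,425 = €14,855.

€14,855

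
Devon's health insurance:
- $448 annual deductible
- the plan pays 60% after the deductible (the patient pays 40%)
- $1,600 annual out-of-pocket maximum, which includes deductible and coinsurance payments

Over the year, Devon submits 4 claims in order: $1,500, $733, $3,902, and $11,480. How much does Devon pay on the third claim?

$438

Bill 1, $1,500: $448 finishes the deductible; $1,052 goes to coinsurance; patient's 40% is $420.80. Patient owes $868.80 (running OOP $868.80).
Bill 2, $733: 40% coinsurance on $733 = $293.20. Cost to patient: $293.20. OOP to date $1,162.
Bill 3, $3,902: deductible already satisfied, so patient's share is 40% × $3,902 = $1,560.80. OOP would hit $2,722.80 > $1,600, so the cap limits the patient to $1,600 − $1,162 = $438.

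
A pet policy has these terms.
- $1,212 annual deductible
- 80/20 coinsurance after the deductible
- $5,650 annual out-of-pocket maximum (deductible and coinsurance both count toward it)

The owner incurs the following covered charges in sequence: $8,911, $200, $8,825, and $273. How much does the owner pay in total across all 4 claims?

$4,611.40

Bill 1, $8,911: deductible takes $1,212, $7,699 remains; coinsurance $7,699 × 20% = $1,539.80. Cost to owner: $2,751.80. OOP to date $2,751.80.
Bill 2, $200: deductible already satisfied, so owner's share is 20% × $200 = $40. Cost to owner: $40. OOP to date $2,791.80.
Bill 3, $8,825: deductible met; 20% of $8,825 = $1,765. Owner pays $1,765; OOP now $4,556.80.
Bill 4, $273: deductible already satisfied, so owner's share is 20% × $273 = $54.60. Owner owes $54.60 (running OOP $4,611.40).
Summing the owner's payments: $2,751.80 + $40 + $1,765 + $54.60 = $4,611.40.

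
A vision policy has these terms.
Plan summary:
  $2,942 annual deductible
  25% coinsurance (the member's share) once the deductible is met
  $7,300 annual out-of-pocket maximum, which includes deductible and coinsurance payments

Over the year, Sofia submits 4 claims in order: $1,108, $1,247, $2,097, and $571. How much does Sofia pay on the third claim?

$964.50

Bill 1, $1,108: all of it applies to the deductible. Member pays $1,108; OOP now $1,108.
Bill 2, $1,247: all of it applies to the deductible. Member pays $1,247; OOP now $2,355.
Bill 3, $2,097: $587 to deductible, leaving $1,510; member's 25% is $377.50. Member owes $964.50 (running OOP $3,319.50).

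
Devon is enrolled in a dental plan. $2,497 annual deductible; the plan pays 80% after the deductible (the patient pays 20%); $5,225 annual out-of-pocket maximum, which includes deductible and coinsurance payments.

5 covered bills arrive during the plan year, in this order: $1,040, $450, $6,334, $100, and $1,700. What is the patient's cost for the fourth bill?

$20

Claim 1 ($1,040): entire amount goes to the deductible. Patient pays $1,040; OOP now $1,040.
Claim 2 ($450): fully absorbed by the deductible. Cost to patient: $450. OOP to date $1,490.
Claim 3 ($6,334): $1,007 finishes the deductible; $5,327 goes to coinsurance; patient's 20% is $1,065.40. Cost to patient: $2,072.40. OOP to date $3,562.40.
Claim 4 ($100): deductible already satisfied, so patient's share is 20% × $100 = $20. Cost to patient: $20. OOP to date $3,582.40.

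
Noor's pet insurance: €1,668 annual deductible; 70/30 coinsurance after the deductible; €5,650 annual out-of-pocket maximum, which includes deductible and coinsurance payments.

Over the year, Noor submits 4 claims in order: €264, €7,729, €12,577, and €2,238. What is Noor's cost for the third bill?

€2,084.50

#1 (€264): all of it applies to the deductible. Owner owes €264 (running OOP €264).
#2 (€7,729): €1,404 to deductible, leaving €6,325; owner's 30% is €1,897.50. Cost to owner: €3,301.50. OOP to date €3,565.50.
#3 (€12,577): deductible met; 30% of €12,577 = €3,773.10. OOP would hit €7,338.60 > €5,650, so the cap limits the owner to €5,650 − €3,565.50 = €2,084.50.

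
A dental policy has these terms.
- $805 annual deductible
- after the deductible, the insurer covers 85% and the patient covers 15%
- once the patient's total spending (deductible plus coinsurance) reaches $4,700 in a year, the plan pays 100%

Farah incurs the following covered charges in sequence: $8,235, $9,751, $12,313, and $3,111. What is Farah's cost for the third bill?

#1 ($8,235): $805 to deductible, leaving $7,430; patient's 15% is $1,114.50. Cost to patient: $1,919.50. OOP to date $1,919.50.
#2 ($9,751): deductible already satisfied, so patient's share is 15% × $9,751 = $1,462.65. Cost to patient: $1,462.65. OOP to date $3,382.15.
#3 ($12,313): 15% coinsurance on $12,313 = $1,846.95. Adding that to $3,382.15 gives $5,229.10, past the $4,700 cap; patient pays only $4,700 − $3,382.15 = $1,317.85.

$1,317.85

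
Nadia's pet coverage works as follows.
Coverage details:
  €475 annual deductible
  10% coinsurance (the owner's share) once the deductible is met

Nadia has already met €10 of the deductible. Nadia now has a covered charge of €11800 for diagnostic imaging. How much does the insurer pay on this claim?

€10201.50

Deductible still to meet: €475 − €10 = €465.
That leaves €11800 − €465 = €11335 for coinsurance.
Owner's 10% share of €11335 is €1133.50.
Owner responsibility: €465 + €1133.50 = €1598.50.
The plan picks up €11800 − €1598.50 = €10201.50.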